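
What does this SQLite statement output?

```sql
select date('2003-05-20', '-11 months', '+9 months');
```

2003-03-20

Adding -11 months to 2003-05-20 gives 2002-06-20.
Adding +9 months to 2002-06-20 gives 2003-03-20.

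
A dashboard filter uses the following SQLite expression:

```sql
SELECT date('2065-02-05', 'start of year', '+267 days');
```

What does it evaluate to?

`start of year` rewinds 2065-02-05 to 2065-01-01.
Applying '+267 days' to 2065-01-01: counting 267 days forward gives 2065-09-25.

2065-09-25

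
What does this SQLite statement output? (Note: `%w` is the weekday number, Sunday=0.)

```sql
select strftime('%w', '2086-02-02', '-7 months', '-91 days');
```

1

First apply '-7 months', '-91 days': 2086-02-02 → 2085-04-02.
2085-04-02 is a Monday; with Sunday=0 that is 1.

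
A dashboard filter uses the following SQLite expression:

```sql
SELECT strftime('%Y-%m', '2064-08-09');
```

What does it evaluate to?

2064-08

`%Y-%m` extracts the year-month: 2064-08.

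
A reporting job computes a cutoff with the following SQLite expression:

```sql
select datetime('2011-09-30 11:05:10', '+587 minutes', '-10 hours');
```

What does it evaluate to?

2011-09-30 10:52:10

587 minutes = 9h 47m; +587 minutes from 2011-09-30 11:05:10 is 2011-09-30 20:52:10.
-10 hours from 2011-09-30 20:52:10 is 2011-09-30 10:52:10.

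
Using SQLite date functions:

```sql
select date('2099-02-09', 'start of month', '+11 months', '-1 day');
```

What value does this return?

2099-12-31

`start of month` rewinds 2099-02-09 to 2099-02-01.
Adding +11 months to 2099-02-01 gives 2100-01-01.
Going back 1 day from 2100-01-01 reaches 2099-12-31 (last day of December, 31 days).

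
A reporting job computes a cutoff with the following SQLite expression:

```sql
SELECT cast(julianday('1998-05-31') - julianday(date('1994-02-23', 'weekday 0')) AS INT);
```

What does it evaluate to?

1554

`weekday 0` advances to the next Sunday; 1994-02-23 is a Wednesday, so it moves forward to 1994-02-27.
1 day remains in February 1994 after the 27th (28 − 27).
Full months from March 1994 through April 1998 contribute their day counts.
Then 31 days into May 1998.
Total: 1 + 31 + 30 + 31 + 30 + 31 + 31 + 30 + 31 + 30 + 31 + 31 + 28 + 31 + 30 + 31 + 30 + 31 + 31 + 30 + 31 + 30 + 31 + 31 + 29 + 31 + 30 + 31 + 30 + 31 + 31 + 30 + 31 + 30 + 31 + 31 + 28 + 31 + 30 + 31 + 30 + 31 + 31 + 30 + 31 + 30 + 31 + 31 + 28 + 31 + 30 + 31 = 1554.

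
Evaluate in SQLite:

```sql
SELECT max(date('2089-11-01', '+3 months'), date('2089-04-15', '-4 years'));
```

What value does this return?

date('2089-11-01', '+3 months') → 2090-02-01.
date('2089-04-15', '-4 years') → 2085-04-15.
Later of the two is 2090-02-01.

2090-02-01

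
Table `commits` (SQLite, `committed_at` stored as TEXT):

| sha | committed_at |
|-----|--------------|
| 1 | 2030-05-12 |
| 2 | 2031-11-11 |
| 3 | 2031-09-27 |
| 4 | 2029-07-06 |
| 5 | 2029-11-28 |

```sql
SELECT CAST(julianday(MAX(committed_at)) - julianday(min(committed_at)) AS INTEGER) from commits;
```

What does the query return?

MIN = 2029-07-06, MAX = 2031-11-11.
25 days remain in July 2029 after the 6th (31 − 6).
Full months from August 2029 through October 2031 contribute their day counts.
Then 11 days into November 2031.
Total: 25 + 31 + 30 + 31 + 30 + 31 + 31 + 28 + 31 + 30 + 31 + 30 + 31 + 31 + 30 + 31 + 30 + 31 + 31 + 28 + 31 + 30 + 31 + 30 + 31 + 31 + 30 + 31 + 11 = 858.

858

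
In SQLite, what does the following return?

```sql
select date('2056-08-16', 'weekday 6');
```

`weekday 6` advances to the next Saturday; 2056-08-16 is a Wednesday, so it moves forward to 2056-08-19.

2056-08-19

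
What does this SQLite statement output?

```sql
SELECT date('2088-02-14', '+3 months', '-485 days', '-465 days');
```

2085-10-07

Adding +3 months to 2088-02-14 gives 2088-05-14.
Applying '-485 days' to 2088-05-14: counting 485 days back gives 2087-01-15.
Applying '-465 days' to 2087-01-15: counting 465 days back gives 2085-10-07.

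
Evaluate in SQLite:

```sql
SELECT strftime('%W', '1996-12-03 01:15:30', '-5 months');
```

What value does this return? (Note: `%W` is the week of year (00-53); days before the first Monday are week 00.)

27

First apply '-5 months': 1996-12-03 01:15:30 → 1996-07-03 01:15:30.
1996-07-03 is a Wednesday. SQLite's %W counts Mondays since the year started; the result is 27.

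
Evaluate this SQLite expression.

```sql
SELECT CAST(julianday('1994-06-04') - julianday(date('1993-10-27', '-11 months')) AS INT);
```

Adding -11 months to 1993-10-27 gives 1992-11-27.
3 days remain in November 1992 after the 27th (30 − 27).
Full months from December 1992 through May 1994 contribute their day counts.
Then 4 days into June 1994.
Total: 3 + 31 + 31 + 28 + 31 + 30 + 31 + 30 + 31 + 31 + 30 + 31 + 30 + 31 + 31 + 28 + 31 + 30 + 31 + 4 = 554.

554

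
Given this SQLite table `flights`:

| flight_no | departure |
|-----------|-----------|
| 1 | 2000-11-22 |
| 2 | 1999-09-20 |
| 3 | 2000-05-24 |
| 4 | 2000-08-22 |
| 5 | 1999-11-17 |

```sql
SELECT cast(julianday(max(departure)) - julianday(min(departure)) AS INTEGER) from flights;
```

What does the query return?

429

MIN = 1999-09-20, MAX = 2000-11-22.
10 days remain in September 1999 after the 20th (30 − 20).
Full months from October 1999 through October 2000 contribute their day counts.
Then 22 days into November 2000.
Total: 10 + 31 + 30 + 31 + 31 + 29 + 31 + 30 + 31 + 30 + 31 + 31 + 30 + 31 + 22 = 429.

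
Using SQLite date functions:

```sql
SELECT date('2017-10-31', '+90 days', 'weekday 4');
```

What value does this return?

Applying '+90 days' to 2017-10-31: counting 90 days forward gives 2018-01-29.
`weekday 4` advances to the next Thursday; 2018-01-29 is a Monday, so it moves forward to 2018-02-01.

2018-02-01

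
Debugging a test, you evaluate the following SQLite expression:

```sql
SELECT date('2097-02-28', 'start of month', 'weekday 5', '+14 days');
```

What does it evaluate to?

2097-02-15

`start of month` rewinds 2097-02-28 to 2097-02-01.
`weekday 5` advances to the next Friday; 2097-02-01 is already a Friday, so it stays at 2097-02-01.
Advancing 14 more days within February lands on 2097-02-15.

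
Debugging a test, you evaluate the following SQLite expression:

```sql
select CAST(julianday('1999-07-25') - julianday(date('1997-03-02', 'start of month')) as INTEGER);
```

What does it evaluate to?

876

`start of month` rewinds 1997-03-02 to 1997-03-01.
30 days remain in March 1997 after the 1st (31 − 1).
Full months from April 1997 through June 1999 contribute their day counts.
Then 25 days into July 1999.
Total: 30 + 30 + 31 + 30 + 31 + 31 + 30 + 31 + 30 + 31 + 31 + 28 + 31 + 30 + 31 + 30 + 31 + 31 + 30 + 31 + 30 + 31 + 31 + 28 + 31 + 30 + 31 + 30 + 25 = 876.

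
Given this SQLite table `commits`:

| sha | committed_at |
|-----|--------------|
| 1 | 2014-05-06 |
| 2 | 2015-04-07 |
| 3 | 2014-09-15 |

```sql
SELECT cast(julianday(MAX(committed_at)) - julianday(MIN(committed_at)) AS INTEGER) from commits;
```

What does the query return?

336

MIN = 2014-05-06, MAX = 2015-04-07.
25 days remain in May 2014 after the 6th (31 − 6).
Full months from June 2014 through March 2015 contribute their day counts.
Then 7 days into April 2015.
Total: 25 + 30 + 31 + 31 + 30 + 31 + 30 + 31 + 31 + 28 + 31 + 7 = 336.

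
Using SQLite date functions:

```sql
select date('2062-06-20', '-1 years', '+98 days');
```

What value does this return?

Adding -1 year to 2062-06-20 gives 2061-06-20.
Applying '+98 days' to 2061-06-20: counting 98 days forward gives 2061-09-26.

2061-09-26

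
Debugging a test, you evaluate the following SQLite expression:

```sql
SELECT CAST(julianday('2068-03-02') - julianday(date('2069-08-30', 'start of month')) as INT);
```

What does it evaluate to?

-517

`start of month` rewinds 2069-08-30 to 2069-08-01.
29 days remain in March 2068 after the 2nd (31 − 2).
Full months from April 2068 through July 2069 contribute their day counts.
Then 1 day into August 2069.
Total: 29 + 30 + 31 + 30 + 31 + 31 + 30 + 31 + 30 + 31 + 31 + 28 + 31 + 30 + 31 + 30 + 31 + 1 = 517.
The subtraction is earlier − later, so the result is −517 → -517.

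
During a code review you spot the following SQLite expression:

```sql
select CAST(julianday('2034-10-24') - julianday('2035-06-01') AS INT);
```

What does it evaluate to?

7 days remain in October 2034 after the 24th (31 − 24).
Full months from November 2034 through May 2035 contribute their day counts.
Then 1 day into June 2035.
Total: 7 + 30 + 31 + 31 + 28 + 31 + 30 + 31 + 1 = 220.
The subtraction is earlier − later, so the result is −220 → -220.

-220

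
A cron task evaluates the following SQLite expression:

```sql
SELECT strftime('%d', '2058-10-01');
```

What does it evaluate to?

01

`%d` extracts the 2-digit day of month: 01.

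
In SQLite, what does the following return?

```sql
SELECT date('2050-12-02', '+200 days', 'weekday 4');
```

2051-06-22

Applying '+200 days' to 2050-12-02: counting 200 days forward gives 2051-06-20.
`weekday 4` advances to the next Thursday; 2051-06-20 is a Tuesday, so it moves forward to 2051-06-22.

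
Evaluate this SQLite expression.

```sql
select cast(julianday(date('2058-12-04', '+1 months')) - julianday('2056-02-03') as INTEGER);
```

Adding +1 month to 2058-12-04 gives 2059-01-04.
26 days remain in February 2056 after the 3rd (29 − 3).
Full months from March 2056 through December 2058 contribute their day counts.
Then 4 days into January 2059.
Total: 26 + 31 + 30 + 31 + 30 + 31 + 31 + 30 + 31 + 30 + 31 + 31 + 28 + 31 + 30 + 31 + 30 + 31 + 31 + 30 + 31 + 30 + 31 + 31 + 28 + 31 + 30 + 31 + 30 + 31 + 31 + 30 + 31 + 30 + 31 + 4 = 1066.

1066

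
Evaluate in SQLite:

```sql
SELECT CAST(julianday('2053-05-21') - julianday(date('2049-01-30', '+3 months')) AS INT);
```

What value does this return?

1482

Adding +3 months to 2049-01-30 gives 2049-04-30.
0 days remain in April 2049 after the 30th (30 − 30).
Full months from May 2049 through April 2053 contribute their day counts.
Then 21 days into May 2053.
Total: 0 + 31 + 30 + 31 + 31 + 30 + 31 + 30 + 31 + 31 + 28 + 31 + 30 + 31 + 30 + 31 + 31 + 30 + 31 + 30 + 31 + 31 + 28 + 31 + 30 + 31 + 30 + 31 + 31 + 30 + 31 + 30 + 31 + 31 + 29 + 31 + 30 + 31 + 30 + 31 + 31 + 30 + 31 + 30 + 31 + 31 + 28 + 31 + 30 + 21 = 1482.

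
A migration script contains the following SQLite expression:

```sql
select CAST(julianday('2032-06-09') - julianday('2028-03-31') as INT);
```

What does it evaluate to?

0 days remain in March 2028 after the 31st (31 − 31).
Full months from April 2028 through May 2032 contribute their day counts.
Then 9 days into June 2032.
Total: 0 + 30 + 31 + 30 + 31 + 31 + 30 + 31 + 30 + 31 + 31 + 28 + 31 + 30 + 31 + 30 + 31 + 31 + 30 + 31 + 30 + 31 + 31 + 28 + 31 + 30 + 31 + 30 + 31 + 31 + 30 + 31 + 30 + 31 + 31 + 28 + 31 + 30 + 31 + 30 + 31 + 31 + 30 + 31 + 30 + 31 + 31 + 29 + 31 + 30 + 31 + 9 = 1531.

1531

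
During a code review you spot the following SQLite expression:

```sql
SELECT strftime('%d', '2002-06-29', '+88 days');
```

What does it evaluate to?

First apply '+88 days': 2002-06-29 → 2002-09-25.
`%d` extracts the 2-digit day of month: 25.

25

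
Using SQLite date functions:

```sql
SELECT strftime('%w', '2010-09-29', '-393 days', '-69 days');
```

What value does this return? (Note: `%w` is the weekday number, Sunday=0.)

3

First apply '-393 days', '-69 days': 2010-09-29 → 2009-06-24.
2009-06-24 is a Wednesday; with Sunday=0 that is 3.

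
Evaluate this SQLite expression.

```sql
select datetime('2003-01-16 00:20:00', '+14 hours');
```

+14 hours from 2003-01-16 00:20:00 is 2003-01-16 14:20:00.

2003-01-16 14:20:00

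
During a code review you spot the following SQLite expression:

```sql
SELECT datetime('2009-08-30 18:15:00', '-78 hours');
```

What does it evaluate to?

2009-08-27 12:15:00

-78 hours from 2009-08-30 18:15:00 is 2009-08-27 12:15:00 (crosses midnight).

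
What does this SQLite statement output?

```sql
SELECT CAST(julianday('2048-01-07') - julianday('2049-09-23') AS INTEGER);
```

-625

24 days remain in January 2048 after the 7th (31 − 7).
Full months from February 2048 through August 2049 contribute their day counts.
Then 23 days into September 2049.
Total: 24 + 29 + 31 + 30 + 31 + 30 + 31 + 31 + 30 + 31 + 30 + 31 + 31 + 28 + 31 + 30 + 31 + 30 + 31 + 31 + 23 = 625.
The subtraction is earlier − later, so the result is −625 → -625.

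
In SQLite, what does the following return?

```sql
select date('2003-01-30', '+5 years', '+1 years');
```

Adding +5 years to 2003-01-30 gives 2008-01-30.
Adding +1 year to 2008-01-30 gives 2009-01-30.

2009-01-30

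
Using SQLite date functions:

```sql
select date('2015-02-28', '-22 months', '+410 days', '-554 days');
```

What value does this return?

Adding -22 months to 2015-02-28 gives 2013-04-28.
Applying '+410 days' to 2013-04-28: counting 410 days forward gives 2014-06-12.
Applying '-554 days' to 2014-06-12: counting 554 days back gives 2012-12-05.

2012-12-05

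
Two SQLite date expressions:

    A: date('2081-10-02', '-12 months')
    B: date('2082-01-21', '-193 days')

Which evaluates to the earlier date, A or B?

A = 2080-10-02.
B = 2081-07-12.
A is earlier.

A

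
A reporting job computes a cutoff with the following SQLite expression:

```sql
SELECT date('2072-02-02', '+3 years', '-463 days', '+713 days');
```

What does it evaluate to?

2075-10-10

Adding +3 years to 2072-02-02 gives 2075-02-02.
Applying '-463 days' to 2075-02-02: counting 463 days back gives 2073-10-27.
Applying '+713 days' to 2073-10-27: counting 713 days forward gives 2075-10-10.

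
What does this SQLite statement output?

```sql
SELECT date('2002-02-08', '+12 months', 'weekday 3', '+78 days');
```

Adding +12 months to 2002-02-08 gives 2003-02-08.
`weekday 3` advances to the next Wednesday; 2003-02-08 is a Saturday, so it moves forward to 2003-02-12.
Applying '+78 days' to 2003-02-12: counting 78 days forward gives 2003-05-01.

2003-05-01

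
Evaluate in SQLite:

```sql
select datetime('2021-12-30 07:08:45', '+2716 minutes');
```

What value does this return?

2022-01-01 04:24:45

2716 minutes = 45h 16m; +2716 minutes from 2021-12-30 07:08:45 is 2022-01-01 04:24:45 (crosses midnight).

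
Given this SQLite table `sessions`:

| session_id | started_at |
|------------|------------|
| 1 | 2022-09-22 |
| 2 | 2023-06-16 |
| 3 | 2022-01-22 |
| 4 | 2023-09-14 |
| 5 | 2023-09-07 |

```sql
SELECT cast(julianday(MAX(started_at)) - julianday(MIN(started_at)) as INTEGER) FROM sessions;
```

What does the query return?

600

MIN = 2022-01-22, MAX = 2023-09-14.
9 days remain in January 2022 after the 22nd (31 − 22).
Full months from February 2022 through August 2023 contribute their day counts.
Then 14 days into September 2023.
Total: 9 + 28 + 31 + 30 + 31 + 30 + 31 + 31 + 30 + 31 + 30 + 31 + 31 + 28 + 31 + 30 + 31 + 30 + 31 + 31 + 14 = 600.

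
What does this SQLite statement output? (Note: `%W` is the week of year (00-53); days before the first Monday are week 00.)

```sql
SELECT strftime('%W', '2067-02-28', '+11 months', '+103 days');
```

19

First apply '+11 months', '+103 days': 2067-02-28 → 2068-05-10.
2068-05-10 is a Thursday. SQLite's %W counts Mondays since the year started; the result is 19.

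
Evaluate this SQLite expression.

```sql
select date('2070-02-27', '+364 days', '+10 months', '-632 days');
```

Applying '+364 days' to 2070-02-27: counting 364 days forward gives 2071-02-26.
Adding +10 months to 2071-02-26 gives 2071-12-26.
Applying '-632 days' to 2071-12-26: counting 632 days back gives 2070-04-03.

2070-04-03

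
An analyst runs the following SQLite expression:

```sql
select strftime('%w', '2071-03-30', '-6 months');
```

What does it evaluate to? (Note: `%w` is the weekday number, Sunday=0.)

First apply '-6 months': 2071-03-30 → 2070-09-30.
2070-09-30 is a Tuesday; with Sunday=0 that is 2.

2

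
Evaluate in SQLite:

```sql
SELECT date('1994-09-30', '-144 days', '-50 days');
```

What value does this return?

Applying '-144 days' to 1994-09-30: counting 144 days back gives 1994-05-09.
Applying '-50 days' to 1994-05-09: counting 50 days back gives 1994-03-20.

1994-03-20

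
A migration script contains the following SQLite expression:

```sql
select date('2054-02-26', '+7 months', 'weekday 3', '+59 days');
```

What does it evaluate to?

Adding +7 months to 2054-02-26 gives 2054-09-26.
`weekday 3` advances to the next Wednesday; 2054-09-26 is a Saturday, so it moves forward to 2054-09-30.
Applying '+59 days' to 2054-09-30: counting 59 days forward gives 2054-11-28.

2054-11-28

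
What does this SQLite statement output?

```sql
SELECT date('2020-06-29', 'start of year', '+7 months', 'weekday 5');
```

2020-08-07

`start of year` rewinds 2020-06-29 to 2020-01-01.
Adding +7 months to 2020-01-01 gives 2020-08-01.
`weekday 5` advances to the next Friday; 2020-08-01 is a Saturday, so it moves forward to 2020-08-07.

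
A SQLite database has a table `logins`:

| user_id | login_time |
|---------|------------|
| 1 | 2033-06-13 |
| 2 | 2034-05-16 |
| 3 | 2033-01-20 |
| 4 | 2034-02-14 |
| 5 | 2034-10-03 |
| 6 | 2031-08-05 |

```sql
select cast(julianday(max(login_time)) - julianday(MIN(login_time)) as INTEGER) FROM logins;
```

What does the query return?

MIN = 2031-08-05, MAX = 2034-10-03.
26 days remain in August 2031 after the 5th (31 − 5).
Full months from September 2031 through September 2034 contribute their day counts.
Then 3 days into October 2034.
Total: 26 + 30 + 31 + 30 + 31 + 31 + 29 + 31 + 30 + 31 + 30 + 31 + 31 + 30 + 31 + 30 + 31 + 31 + 28 + 31 + 30 + 31 + 30 + 31 + 31 + 30 + 31 + 30 + 31 + 31 + 28 + 31 + 30 + 31 + 30 + 31 + 31 + 30 + 3 = 1155.

1155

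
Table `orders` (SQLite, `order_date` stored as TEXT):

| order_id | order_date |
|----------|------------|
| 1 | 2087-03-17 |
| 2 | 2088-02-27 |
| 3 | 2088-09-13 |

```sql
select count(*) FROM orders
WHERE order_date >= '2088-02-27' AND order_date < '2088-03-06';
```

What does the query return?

Rows in [2088-02-27, 2088-03-06): 2088-02-27 → 1 row.

1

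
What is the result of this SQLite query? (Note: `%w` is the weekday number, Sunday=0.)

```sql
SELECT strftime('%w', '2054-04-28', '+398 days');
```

First apply '+398 days': 2054-04-28 → 2055-05-31.
2055-05-31 is a Monday; with Sunday=0 that is 1.

1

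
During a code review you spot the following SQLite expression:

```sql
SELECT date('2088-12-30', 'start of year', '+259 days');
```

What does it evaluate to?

`start of year` rewinds 2088-12-30 to 2088-01-01.
Applying '+259 days' to 2088-01-01: counting 259 days forward gives 2088-09-16.

2088-09-16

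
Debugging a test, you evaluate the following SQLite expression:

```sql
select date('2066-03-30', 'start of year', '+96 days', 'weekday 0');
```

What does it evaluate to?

`start of year` rewinds 2066-03-30 to 2066-01-01.
Applying '+96 days' to 2066-01-01: counting 96 days forward gives 2066-04-07.
`weekday 0` advances to the next Sunday; 2066-04-07 is a Wednesday, so it moves forward to 2066-04-11.

2066-04-11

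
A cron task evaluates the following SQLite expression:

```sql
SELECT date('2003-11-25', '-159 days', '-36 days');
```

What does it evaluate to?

Applying '-159 days' to 2003-11-25: counting 159 days back gives 2003-06-19.
Going back 19 days from 2003-06-19 reaches 2003-05-31 (last day of May, 31 days).
Going back 17 days within May lands on 2003-05-14.

2003-05-14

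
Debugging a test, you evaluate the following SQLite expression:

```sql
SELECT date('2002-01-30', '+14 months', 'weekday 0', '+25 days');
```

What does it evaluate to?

2003-04-24

Adding +14 months to 2002-01-30 gives 2003-03-30.
`weekday 0` advances to the next Sunday; 2003-03-30 is already a Sunday, so it stays at 2003-03-30.
March 2003 has 31 days; 1 remain after the 30th, so 2 days reach 2003-04-01.
Advancing 23 more days within April lands on 2003-04-24.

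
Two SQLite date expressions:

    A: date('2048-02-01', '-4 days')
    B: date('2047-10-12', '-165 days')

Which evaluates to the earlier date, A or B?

A = 2048-01-28.
B = 2047-04-30.
B is earlier.

B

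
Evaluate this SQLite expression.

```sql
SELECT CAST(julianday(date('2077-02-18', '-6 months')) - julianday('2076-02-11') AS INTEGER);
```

Adding -6 months to 2077-02-18 gives 2076-08-18.
18 days remain in February 2076 after the 11th (29 − 11).
March 2076: 31 days.
April 2076: 30 days.
May 2076: 31 days.
June 2076: 30 days.
July 2076: 31 days.
Then 18 days into August 2076.
Total: 18 + 31 + 30 + 31 + 30 + 31 + 18 = 189.

189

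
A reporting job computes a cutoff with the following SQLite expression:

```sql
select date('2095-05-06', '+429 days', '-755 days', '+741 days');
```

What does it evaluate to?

2096-06-24

Applying '+429 days' to 2095-05-06: counting 429 days forward gives 2096-07-08.
Applying '-755 days' to 2096-07-08: counting 755 days back gives 2094-06-14.
Applying '+741 days' to 2094-06-14: counting 741 days forward gives 2096-06-24.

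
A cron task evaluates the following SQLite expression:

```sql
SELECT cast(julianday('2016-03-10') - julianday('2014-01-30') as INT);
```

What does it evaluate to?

770

1 day remains in January 2014 after the 30th (31 − 30).
Full months from February 2014 through February 2016 contribute their day counts.
Then 10 days into March 2016.
Total: 1 + 28 + 31 + 30 + 31 + 30 + 31 + 31 + 30 + 31 + 30 + 31 + 31 + 28 + 31 + 30 + 31 + 30 + 31 + 31 + 30 + 31 + 30 + 31 + 31 + 29 + 10 = 770.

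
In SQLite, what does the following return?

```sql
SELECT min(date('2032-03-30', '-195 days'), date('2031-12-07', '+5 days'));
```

date('2032-03-30', '-195 days') → 2031-09-17.
date('2031-12-07', '+5 days') → 2031-12-12.
Earlier of the two is 2031-09-17.

2031-09-17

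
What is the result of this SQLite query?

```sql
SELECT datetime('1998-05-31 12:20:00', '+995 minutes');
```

995 minutes = 16h 35m; +995 minutes from 1998-05-31 12:20:00 is 1998-06-01 04:55:00 (crosses midnight).

1998-06-01 04:55:00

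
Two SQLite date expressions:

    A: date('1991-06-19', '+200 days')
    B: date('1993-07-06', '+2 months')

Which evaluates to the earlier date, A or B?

A = 1992-01-05.
B = 1993-09-06.
A is earlier.

A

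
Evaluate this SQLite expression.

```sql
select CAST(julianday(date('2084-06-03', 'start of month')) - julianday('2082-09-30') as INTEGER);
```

`start of month` rewinds 2084-06-03 to 2084-06-01.
0 days remain in September 2082 after the 30th (30 − 30).
Full months from October 2082 through May 2084 contribute their day counts.
Then 1 day into June 2084.
Total: 0 + 31 + 30 + 31 + 31 + 28 + 31 + 30 + 31 + 30 + 31 + 31 + 30 + 31 + 30 + 31 + 31 + 29 + 31 + 30 + 31 + 1 = 610.

610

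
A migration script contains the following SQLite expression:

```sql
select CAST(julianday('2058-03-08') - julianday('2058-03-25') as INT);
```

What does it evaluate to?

Both dates are in March 2058: 25 − 8 = 17.
The subtraction is earlier − later, so the result is −17 → -17.

-17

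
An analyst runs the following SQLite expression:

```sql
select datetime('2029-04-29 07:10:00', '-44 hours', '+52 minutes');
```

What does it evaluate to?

-44 hours from 2029-04-29 07:10:00 is 2029-04-27 11:10:00 (crosses midnight).
+52 minutes from 2029-04-27 11:10:00 is 2029-04-27 12:02:00.

2029-04-27 12:02:00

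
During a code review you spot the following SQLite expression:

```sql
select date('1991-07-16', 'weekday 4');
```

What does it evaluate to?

`weekday 4` advances to the next Thursday; 1991-07-16 is a Tuesday, so it moves forward to 1991-07-18.

1991-07-18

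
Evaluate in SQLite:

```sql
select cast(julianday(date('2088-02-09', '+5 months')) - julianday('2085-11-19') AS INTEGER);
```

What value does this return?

Adding +5 months to 2088-02-09 gives 2088-07-09.
11 days remain in November 2085 after the 19th (30 − 19).
Full months from December 2085 through June 2088 contribute their day counts.
Then 9 days into July 2088.
Total: 11 + 31 + 31 + 28 + 31 + 30 + 31 + 30 + 31 + 31 + 30 + 31 + 30 + 31 + 31 + 28 + 31 + 30 + 31 + 30 + 31 + 31 + 30 + 31 + 30 + 31 + 31 + 29 + 31 + 30 + 31 + 30 + 9 = 963.

963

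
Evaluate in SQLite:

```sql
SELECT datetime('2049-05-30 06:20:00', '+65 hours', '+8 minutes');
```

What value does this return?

+65 hours from 2049-05-30 06:20:00 is 2049-06-01 23:20:00 (crosses midnight).
+8 minutes from 2049-06-01 23:20:00 is 2049-06-01 23:28:00.

2049-06-01 23:28:00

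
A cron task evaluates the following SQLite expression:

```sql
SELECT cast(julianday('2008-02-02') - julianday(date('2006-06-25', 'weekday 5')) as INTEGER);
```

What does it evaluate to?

`weekday 5` advances to the next Friday; 2006-06-25 is a Sunday, so it moves forward to 2006-06-30.
0 days remain in June 2006 after the 30th (30 − 30).
Full months from July 2006 through January 2008 contribute their day counts.
Then 2 days into February 2008.
Total: 0 + 31 + 31 + 30 + 31 + 30 + 31 + 31 + 28 + 31 + 30 + 31 + 30 + 31 + 31 + 30 + 31 + 30 + 31 + 31 + 2 = 582.

582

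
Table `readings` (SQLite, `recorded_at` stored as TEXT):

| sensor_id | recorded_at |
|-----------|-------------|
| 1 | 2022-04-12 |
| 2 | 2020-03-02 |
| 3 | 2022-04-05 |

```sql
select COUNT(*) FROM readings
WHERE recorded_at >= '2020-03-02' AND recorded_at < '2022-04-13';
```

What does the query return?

3

Rows in [2020-03-02, 2022-04-13): 2022-04-12, 2020-03-02, 2022-04-05 → 3 rows.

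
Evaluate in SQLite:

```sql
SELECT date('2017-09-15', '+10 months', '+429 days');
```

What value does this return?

Adding +10 months to 2017-09-15 gives 2018-07-15.
Applying '+429 days' to 2018-07-15: counting 429 days forward gives 2019-09-17.

2019-09-17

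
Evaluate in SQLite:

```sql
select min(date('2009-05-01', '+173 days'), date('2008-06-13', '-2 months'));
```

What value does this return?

2008-04-13

date('2009-05-01', '+173 days') → 2009-10-21.
date('2008-06-13', '-2 months') → 2008-04-13.
Earlier of the two is 2008-04-13.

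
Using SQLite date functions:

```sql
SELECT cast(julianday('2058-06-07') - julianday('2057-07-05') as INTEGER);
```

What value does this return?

337

26 days remain in July 2057 after the 5th (31 − 5).
Full months from August 2057 through May 2058 contribute their day counts.
Then 7 days into June 2058.
Total: 26 + 31 + 30 + 31 + 30 + 31 + 31 + 28 + 31 + 30 + 31 + 7 = 337.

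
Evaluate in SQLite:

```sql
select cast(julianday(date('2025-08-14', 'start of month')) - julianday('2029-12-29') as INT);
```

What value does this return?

-1611

`start of month` rewinds 2025-08-14 to 2025-08-01.
30 days remain in August 2025 after the 1st (31 − 1).
Full months from September 2025 through November 2029 contribute their day counts.
Then 29 days into December 2029.
Total: 30 + 30 + 31 + 30 + 31 + 31 + 28 + 31 + 30 + 31 + 30 + 31 + 31 + 30 + 31 + 30 + 31 + 31 + 28 + 31 + 30 + 31 + 30 + 31 + 31 + 30 + 31 + 30 + 31 + 31 + 29 + 31 + 30 + 31 + 30 + 31 + 31 + 30 + 31 + 30 + 31 + 31 + 28 + 31 + 30 + 31 + 30 + 31 + 31 + 30 + 31 + 30 + 29 = 1611.
The subtraction is earlier − later, so the result is −1611 → -1611.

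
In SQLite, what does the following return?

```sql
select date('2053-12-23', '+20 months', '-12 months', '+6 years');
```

Adding +20 months to 2053-12-23 gives 2055-08-23.
Adding -12 months to 2055-08-23 gives 2054-08-23.
Adding +6 years to 2054-08-23 gives 2060-08-23.

2060-08-23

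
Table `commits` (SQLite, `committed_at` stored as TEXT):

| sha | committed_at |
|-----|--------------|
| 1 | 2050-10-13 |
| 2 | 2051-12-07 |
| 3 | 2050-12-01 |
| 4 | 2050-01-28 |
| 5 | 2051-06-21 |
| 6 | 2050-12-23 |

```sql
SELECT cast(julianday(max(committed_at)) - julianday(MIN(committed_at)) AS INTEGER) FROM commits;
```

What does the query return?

MIN = 2050-01-28, MAX = 2051-12-07.
3 days remain in January 2050 after the 28th (31 − 28).
Full months from February 2050 through November 2051 contribute their day counts.
Then 7 days into December 2051.
Total: 3 + 28 + 31 + 30 + 31 + 30 + 31 + 31 + 30 + 31 + 30 + 31 + 31 + 28 + 31 + 30 + 31 + 30 + 31 + 31 + 30 + 31 + 30 + 7 = 678.

678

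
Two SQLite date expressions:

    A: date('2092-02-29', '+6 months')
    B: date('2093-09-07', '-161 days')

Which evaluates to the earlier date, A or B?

A = 2092-08-29.
B = 2093-03-30.
A is earlier.

A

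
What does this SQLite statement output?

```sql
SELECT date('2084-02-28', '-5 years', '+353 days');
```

2080-02-16

Adding -5 years to 2084-02-28 gives 2079-02-28.
Applying '+353 days' to 2079-02-28: counting 353 days forward gives 2080-02-16.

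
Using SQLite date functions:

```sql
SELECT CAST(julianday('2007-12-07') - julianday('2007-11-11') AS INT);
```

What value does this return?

26

19 days remain in November 2007 after the 11th (30 − 11).
Then 7 days into December 2007.
Total: 19 + 7 = 26.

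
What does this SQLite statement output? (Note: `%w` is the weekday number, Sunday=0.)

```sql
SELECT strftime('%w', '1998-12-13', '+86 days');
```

First apply '+86 days': 1998-12-13 → 1999-03-09.
1999-03-09 is a Tuesday; with Sunday=0 that is 2.

2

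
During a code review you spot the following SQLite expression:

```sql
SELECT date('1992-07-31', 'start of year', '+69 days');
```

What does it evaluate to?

`start of year` rewinds 1992-07-31 to 1992-01-01.
Applying '+69 days' to 1992-01-01: counting 69 days forward gives 1992-03-10.

1992-03-10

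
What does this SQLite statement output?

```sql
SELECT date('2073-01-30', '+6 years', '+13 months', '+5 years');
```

2085-03-01

Adding +6 years to 2073-01-30 gives 2079-01-30.
Adding +13 months to 2079-01-30 targets 2080-02-30. February 2080 has only 29 days, so SQLite normalizes the 1-day overflow forward to 2080-03-01.
Adding +5 years to 2080-03-01 gives 2085-03-01.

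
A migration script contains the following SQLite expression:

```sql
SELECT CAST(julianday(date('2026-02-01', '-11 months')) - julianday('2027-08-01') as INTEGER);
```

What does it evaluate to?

Adding -11 months to 2026-02-01 gives 2025-03-01.
30 days remain in March 2025 after the 1st (31 − 1).
Full months from April 2025 through July 2027 contribute their day counts.
Then 1 day into August 2027.
Total: 30 + 30 + 31 + 30 + 31 + 31 + 30 + 31 + 30 + 31 + 31 + 28 + 31 + 30 + 31 + 30 + 31 + 31 + 30 + 31 + 30 + 31 + 31 + 28 + 31 + 30 + 31 + 30 + 31 + 1 = 883.
The subtraction is earlier − later, so the result is −883 → -883.

-883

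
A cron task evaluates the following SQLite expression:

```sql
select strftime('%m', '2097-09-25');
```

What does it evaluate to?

09

`%m` extracts the 2-digit month (01-12): 09.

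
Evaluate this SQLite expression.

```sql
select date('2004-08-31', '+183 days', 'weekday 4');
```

Applying '+183 days' to 2004-08-31: counting 183 days forward gives 2005-03-02.
`weekday 4` advances to the next Thursday; 2005-03-02 is a Wednesday, so it moves forward to 2005-03-03.

2005-03-03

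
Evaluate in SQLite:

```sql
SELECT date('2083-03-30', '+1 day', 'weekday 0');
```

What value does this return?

Advancing 1 more day within March lands on 2083-03-31.
`weekday 0` advances to the next Sunday; 2083-03-31 is a Wednesday, so it moves forward to 2083-04-04.

2083-04-04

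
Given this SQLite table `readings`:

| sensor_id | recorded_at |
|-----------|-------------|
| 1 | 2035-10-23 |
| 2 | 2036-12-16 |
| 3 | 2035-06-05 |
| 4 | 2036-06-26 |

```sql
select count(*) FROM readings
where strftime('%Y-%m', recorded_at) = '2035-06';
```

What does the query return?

1

Rows with year-month 2035-06: 2035-06-05 → 1.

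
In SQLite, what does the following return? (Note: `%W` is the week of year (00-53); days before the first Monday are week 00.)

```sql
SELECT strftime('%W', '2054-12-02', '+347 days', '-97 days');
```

32

First apply '+347 days', '-97 days': 2054-12-02 → 2055-08-09.
2055-08-09 is a Monday. SQLite's %W counts Mondays since the year started; the result is 32.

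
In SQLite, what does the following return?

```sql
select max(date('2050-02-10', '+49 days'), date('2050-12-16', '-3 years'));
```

2050-03-31

date('2050-02-10', '+49 days') → 2050-03-31.
date('2050-12-16', '-3 years') → 2047-12-16.
Later of the two is 2050-03-31.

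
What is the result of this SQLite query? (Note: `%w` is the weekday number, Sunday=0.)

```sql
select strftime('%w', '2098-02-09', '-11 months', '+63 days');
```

6

First apply '-11 months', '+63 days': 2098-02-09 → 2097-05-11.
2097-05-11 is a Saturday; with Sunday=0 that is 6.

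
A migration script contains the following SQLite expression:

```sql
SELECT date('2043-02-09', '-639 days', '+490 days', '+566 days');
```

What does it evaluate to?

Applying '-639 days' to 2043-02-09: counting 639 days back gives 2041-05-11.
Applying '+490 days' to 2041-05-11: counting 490 days forward gives 2042-09-13.
Applying '+566 days' to 2042-09-13: counting 566 days forward gives 2044-04-01.

2044-04-01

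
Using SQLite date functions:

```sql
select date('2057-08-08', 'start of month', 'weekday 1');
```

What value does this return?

2057-08-06

`start of month` rewinds 2057-08-08 to 2057-08-01.
`weekday 1` advances to the next Monday; 2057-08-01 is a Wednesday, so it moves forward to 2057-08-06.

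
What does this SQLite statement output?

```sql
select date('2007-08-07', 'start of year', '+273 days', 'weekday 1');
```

2007-10-01

`start of year` rewinds 2007-08-07 to 2007-01-01.
Applying '+273 days' to 2007-01-01: counting 273 days forward gives 2007-10-01.
`weekday 1` advances to the next Monday; 2007-10-01 is already a Monday, so it stays at 2007-10-01.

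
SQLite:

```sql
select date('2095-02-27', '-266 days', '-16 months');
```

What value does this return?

Applying '-266 days' to 2095-02-27: counting 266 days back gives 2094-06-06.
Adding -16 months to 2094-06-06 gives 2093-02-06.

2093-02-06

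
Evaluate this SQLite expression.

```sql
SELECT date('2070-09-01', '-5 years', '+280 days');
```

Adding -5 years to 2070-09-01 gives 2065-09-01.
Applying '+280 days' to 2065-09-01: counting 280 days forward gives 2066-06-08.

2066-06-08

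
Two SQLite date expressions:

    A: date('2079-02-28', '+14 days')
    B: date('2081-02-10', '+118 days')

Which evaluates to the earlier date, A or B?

A

A = 2079-03-14.
B = 2081-06-08.
A is earlier.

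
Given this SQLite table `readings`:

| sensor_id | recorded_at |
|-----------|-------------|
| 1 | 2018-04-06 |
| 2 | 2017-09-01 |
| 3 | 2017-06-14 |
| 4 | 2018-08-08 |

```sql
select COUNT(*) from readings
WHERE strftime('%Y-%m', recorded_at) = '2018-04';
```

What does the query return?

Rows with year-month 2018-04: 2018-04-06 → 1.

1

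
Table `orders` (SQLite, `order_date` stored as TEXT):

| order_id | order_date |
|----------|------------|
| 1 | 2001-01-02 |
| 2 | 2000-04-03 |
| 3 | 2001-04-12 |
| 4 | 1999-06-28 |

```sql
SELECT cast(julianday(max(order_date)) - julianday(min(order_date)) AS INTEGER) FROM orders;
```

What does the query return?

654

MIN = 1999-06-28, MAX = 2001-04-12.
2 days remain in June 1999 after the 28th (30 − 28).
Full months from July 1999 through March 2001 contribute their day counts.
Then 12 days into April 2001.
Total: 2 + 31 + 31 + 30 + 31 + 30 + 31 + 31 + 29 + 31 + 30 + 31 + 30 + 31 + 31 + 30 + 31 + 30 + 31 + 31 + 28 + 31 + 12 = 654.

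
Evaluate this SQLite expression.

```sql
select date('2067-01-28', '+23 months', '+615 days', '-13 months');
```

Adding +23 months to 2067-01-28 gives 2068-12-28.
Applying '+615 days' to 2068-12-28: counting 615 days forward gives 2070-09-04.
Adding -13 months to 2070-09-04 gives 2069-08-04.

2069-08-04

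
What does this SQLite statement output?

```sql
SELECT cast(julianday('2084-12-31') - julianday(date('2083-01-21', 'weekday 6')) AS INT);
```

`weekday 6` advances to the next Saturday; 2083-01-21 is a Thursday, so it moves forward to 2083-01-23.
8 days remain in January 2083 after the 23rd (31 − 23).
Full months from February 2083 through November 2084 contribute their day counts.
Then 31 days into December 2084.
Total: 8 + 28 + 31 + 30 + 31 + 30 + 31 + 31 + 30 + 31 + 30 + 31 + 31 + 29 + 31 + 30 + 31 + 30 + 31 + 31 + 30 + 31 + 30 + 31 = 708.

708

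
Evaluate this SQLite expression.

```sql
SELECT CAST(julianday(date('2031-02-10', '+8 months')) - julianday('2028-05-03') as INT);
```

Adding +8 months to 2031-02-10 gives 2031-10-10.
28 days remain in May 2028 after the 3rd (31 − 3).
Full months from June 2028 through September 2031 contribute their day counts.
Then 10 days into October 2031.
Total: 28 + 30 + 31 + 31 + 30 + 31 + 30 + 31 + 31 + 28 + 31 + 30 + 31 + 30 + 31 + 31 + 30 + 31 + 30 + 31 + 31 + 28 + 31 + 30 + 31 + 30 + 31 + 31 + 30 + 31 + 30 + 31 + 31 + 28 + 31 + 30 + 31 + 30 + 31 + 31 + 30 + 10 = 1255.

1255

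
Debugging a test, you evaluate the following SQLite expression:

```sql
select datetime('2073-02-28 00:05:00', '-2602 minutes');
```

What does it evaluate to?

2073-02-26 04:43:00

2602 minutes = 43h 22m; -2602 minutes from 2073-02-28 00:05:00 is 2073-02-26 04:43:00 (crosses midnight).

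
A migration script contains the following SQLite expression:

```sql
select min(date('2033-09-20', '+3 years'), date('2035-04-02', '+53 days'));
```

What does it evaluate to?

date('2033-09-20', '+3 years') → 2036-09-20.
date('2035-04-02', '+53 days') → 2035-05-25.
Earlier of the two is 2035-05-25.

2035-05-25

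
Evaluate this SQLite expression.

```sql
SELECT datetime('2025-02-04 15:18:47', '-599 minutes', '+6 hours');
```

2025-02-04 11:19:47

599 minutes = 9h 59m; -599 minutes from 2025-02-04 15:18:47 is 2025-02-04 05:19:47.
+6 hours from 2025-02-04 05:19:47 is 2025-02-04 11:19:47.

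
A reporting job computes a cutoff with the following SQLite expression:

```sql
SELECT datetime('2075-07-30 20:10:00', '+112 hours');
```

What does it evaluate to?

+112 hours from 2075-07-30 20:10:00 is 2075-08-04 12:10:00 (crosses midnight).

2075-08-04 12:10:00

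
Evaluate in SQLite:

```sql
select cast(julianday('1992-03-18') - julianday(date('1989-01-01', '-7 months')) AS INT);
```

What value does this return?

1386

Adding -7 months to 1989-01-01 gives 1988-06-01.
29 days remain in June 1988 after the 1st (30 − 1).
Full months from July 1988 through February 1992 contribute their day counts.
Then 18 days into March 1992.
Total: 29 + 31 + 31 + 30 + 31 + 30 + 31 + 31 + 28 + 31 + 30 + 31 + 30 + 31 + 31 + 30 + 31 + 30 + 31 + 31 + 28 + 31 + 30 + 31 + 30 + 31 + 31 + 30 + 31 + 30 + 31 + 31 + 28 + 31 + 30 + 31 + 30 + 31 + 31 + 30 + 31 + 30 + 31 + 31 + 29 + 18 = 1386.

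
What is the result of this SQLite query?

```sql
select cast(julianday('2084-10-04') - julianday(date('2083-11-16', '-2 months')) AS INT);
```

Adding -2 months to 2083-11-16 gives 2083-09-16.
14 days remain in September 2083 after the 16th (30 − 16).
Full months from October 2083 through September 2084 contribute their day counts.
Then 4 days into October 2084.
Total: 14 + 31 + 30 + 31 + 31 + 29 + 31 + 30 + 31 + 30 + 31 + 31 + 30 + 4 = 384.

384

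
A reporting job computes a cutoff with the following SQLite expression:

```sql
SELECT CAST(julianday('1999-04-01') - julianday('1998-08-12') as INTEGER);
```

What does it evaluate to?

232

19 days remain in August 1998 after the 12th (31 − 12).
Full months from September 1998 through March 1999 contribute their day counts.
Then 1 day into April 1999.
Total: 19 + 30 + 31 + 30 + 31 + 31 + 28 + 31 + 1 = 232.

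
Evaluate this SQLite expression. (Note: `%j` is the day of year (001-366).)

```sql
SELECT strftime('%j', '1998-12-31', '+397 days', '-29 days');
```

003

First apply '+397 days', '-29 days': 1998-12-31 → 2000-01-03.
Day-of-year for 2000-01-03: days since 2000-01-01 inclusive = 3, zero-padded to 003.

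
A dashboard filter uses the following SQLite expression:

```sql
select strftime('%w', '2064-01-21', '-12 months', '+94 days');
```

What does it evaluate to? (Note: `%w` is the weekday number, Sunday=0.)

First apply '-12 months', '+94 days': 2064-01-21 → 2063-04-25.
2063-04-25 is a Wednesday; with Sunday=0 that is 3.

3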